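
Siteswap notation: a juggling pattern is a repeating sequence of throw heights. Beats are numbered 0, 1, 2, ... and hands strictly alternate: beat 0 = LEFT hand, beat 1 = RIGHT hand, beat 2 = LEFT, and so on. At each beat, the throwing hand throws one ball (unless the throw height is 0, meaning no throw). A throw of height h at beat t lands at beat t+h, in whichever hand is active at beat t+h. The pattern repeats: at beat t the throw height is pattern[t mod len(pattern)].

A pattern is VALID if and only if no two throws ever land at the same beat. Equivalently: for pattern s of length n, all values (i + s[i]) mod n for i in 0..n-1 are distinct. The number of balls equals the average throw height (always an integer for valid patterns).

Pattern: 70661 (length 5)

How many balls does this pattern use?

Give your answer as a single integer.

Pattern = [7, 0, 6, 6, 1], length n = 5
  position 0: throw height = 7, running sum = 7
  position 1: throw height = 0, running sum = 7
  position 2: throw height = 6, running sum = 13
  position 3: throw height = 6, running sum = 19
  position 4: throw height = 1, running sum = 20
Total sum = 20; balls = sum / n = 20 / 5 = 4

Answer: 4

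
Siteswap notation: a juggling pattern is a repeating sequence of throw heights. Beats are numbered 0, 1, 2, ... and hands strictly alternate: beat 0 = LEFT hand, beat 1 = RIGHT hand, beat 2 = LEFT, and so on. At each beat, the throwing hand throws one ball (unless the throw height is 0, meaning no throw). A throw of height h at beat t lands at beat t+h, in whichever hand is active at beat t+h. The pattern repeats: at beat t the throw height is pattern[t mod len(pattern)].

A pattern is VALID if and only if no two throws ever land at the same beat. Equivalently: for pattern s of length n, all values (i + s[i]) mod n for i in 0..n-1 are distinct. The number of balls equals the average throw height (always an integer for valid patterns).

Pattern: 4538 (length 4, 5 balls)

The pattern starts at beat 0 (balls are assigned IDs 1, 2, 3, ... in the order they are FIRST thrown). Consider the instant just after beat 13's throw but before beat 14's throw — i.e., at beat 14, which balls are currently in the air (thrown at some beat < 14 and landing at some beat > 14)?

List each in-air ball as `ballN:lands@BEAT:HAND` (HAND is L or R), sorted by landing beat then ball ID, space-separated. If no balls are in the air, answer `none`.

Answer: ball5:lands@15:R ball1:lands@16:L ball3:lands@18:L ball4:lands@19:R

Derivation:
Beat 0 (L): throw ball1 h=4 -> lands@4:L; in-air after throw: [b1@4:L]
Beat 1 (R): throw ball2 h=5 -> lands@6:L; in-air after throw: [b1@4:L b2@6:L]
Beat 2 (L): throw ball3 h=3 -> lands@5:R; in-air after throw: [b1@4:L b3@5:R b2@6:L]
Beat 3 (R): throw ball4 h=8 -> lands@11:R; in-air after throw: [b1@4:L b3@5:R b2@6:L b4@11:R]
Beat 4 (L): throw ball1 h=4 -> lands@8:L; in-air after throw: [b3@5:R b2@6:L b1@8:L b4@11:R]
Beat 5 (R): throw ball3 h=5 -> lands@10:L; in-air after throw: [b2@6:L b1@8:L b3@10:L b4@11:R]
Beat 6 (L): throw ball2 h=3 -> lands@9:R; in-air after throw: [b1@8:L b2@9:R b3@10:L b4@11:R]
Beat 7 (R): throw ball5 h=8 -> lands@15:R; in-air after throw: [b1@8:L b2@9:R b3@10:L b4@11:R b5@15:R]
Beat 8 (L): throw ball1 h=4 -> lands@12:L; in-air after throw: [b2@9:R b3@10:L b4@11:R b1@12:L b5@15:R]
Beat 9 (R): throw ball2 h=5 -> lands@14:L; in-air after throw: [b3@10:L b4@11:R b1@12:L b2@14:L b5@15:R]
Beat 10 (L): throw ball3 h=3 -> lands@13:R; in-air after throw: [b4@11:R b1@12:L b3@13:R b2@14:L b5@15:R]
Beat 11 (R): throw ball4 h=8 -> lands@19:R; in-air after throw: [b1@12:L b3@13:R b2@14:L b5@15:R b4@19:R]
Beat 12 (L): throw ball1 h=4 -> lands@16:L; in-air after throw: [b3@13:R b2@14:L b5@15:R b1@16:L b4@19:R]
Beat 13 (R): throw ball3 h=5 -> lands@18:L; in-air after throw: [b2@14:L b5@15:R b1@16:L b3@18:L b4@19:R]
Beat 14 (L): throw ball2 h=3 -> lands@17:R; in-air after throw: [b5@15:R b1@16:L b2@17:R b3@18:L b4@19:R]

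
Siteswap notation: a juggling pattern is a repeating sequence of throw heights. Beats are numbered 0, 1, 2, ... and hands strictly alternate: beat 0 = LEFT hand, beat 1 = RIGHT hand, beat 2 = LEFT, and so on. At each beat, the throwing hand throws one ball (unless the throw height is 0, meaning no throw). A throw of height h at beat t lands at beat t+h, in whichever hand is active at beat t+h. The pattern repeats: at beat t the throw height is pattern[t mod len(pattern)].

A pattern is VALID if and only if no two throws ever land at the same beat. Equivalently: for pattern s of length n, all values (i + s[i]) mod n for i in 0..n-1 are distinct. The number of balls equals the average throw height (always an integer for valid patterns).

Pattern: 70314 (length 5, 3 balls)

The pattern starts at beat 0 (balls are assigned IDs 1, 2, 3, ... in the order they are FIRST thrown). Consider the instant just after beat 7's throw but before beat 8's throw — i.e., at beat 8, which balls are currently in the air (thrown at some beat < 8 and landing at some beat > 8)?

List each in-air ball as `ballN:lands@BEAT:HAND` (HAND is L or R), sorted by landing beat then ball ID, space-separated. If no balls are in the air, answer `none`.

Beat 0 (L): throw ball1 h=7 -> lands@7:R; in-air after throw: [b1@7:R]
Beat 2 (L): throw ball2 h=3 -> lands@5:R; in-air after throw: [b2@5:R b1@7:R]
Beat 3 (R): throw ball3 h=1 -> lands@4:L; in-air after throw: [b3@4:L b2@5:R b1@7:R]
Beat 4 (L): throw ball3 h=4 -> lands@8:L; in-air after throw: [b2@5:R b1@7:R b3@8:L]
Beat 5 (R): throw ball2 h=7 -> lands@12:L; in-air after throw: [b1@7:R b3@8:L b2@12:L]
Beat 7 (R): throw ball1 h=3 -> lands@10:L; in-air after throw: [b3@8:L b1@10:L b2@12:L]
Beat 8 (L): throw ball3 h=1 -> lands@9:R; in-air after throw: [b3@9:R b1@10:L b2@12:L]

Answer: ball1:lands@10:L ball2:lands@12:L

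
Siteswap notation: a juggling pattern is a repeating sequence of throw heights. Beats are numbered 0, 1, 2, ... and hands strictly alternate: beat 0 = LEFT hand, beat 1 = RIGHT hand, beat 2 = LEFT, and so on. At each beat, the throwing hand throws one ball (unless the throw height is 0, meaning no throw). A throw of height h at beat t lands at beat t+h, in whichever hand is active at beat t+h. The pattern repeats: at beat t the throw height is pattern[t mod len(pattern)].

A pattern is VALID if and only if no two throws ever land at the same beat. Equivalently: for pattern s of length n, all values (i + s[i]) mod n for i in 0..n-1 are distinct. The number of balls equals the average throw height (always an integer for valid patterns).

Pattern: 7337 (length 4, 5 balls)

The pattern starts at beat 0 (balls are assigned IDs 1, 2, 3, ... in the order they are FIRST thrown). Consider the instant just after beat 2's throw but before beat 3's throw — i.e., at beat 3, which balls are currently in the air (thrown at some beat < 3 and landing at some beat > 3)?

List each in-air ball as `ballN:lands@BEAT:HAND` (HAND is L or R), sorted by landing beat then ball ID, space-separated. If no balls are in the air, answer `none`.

Answer: ball2:lands@4:L ball3:lands@5:R ball1:lands@7:R

Derivation:
Beat 0 (L): throw ball1 h=7 -> lands@7:R; in-air after throw: [b1@7:R]
Beat 1 (R): throw ball2 h=3 -> lands@4:L; in-air after throw: [b2@4:L b1@7:R]
Beat 2 (L): throw ball3 h=3 -> lands@5:R; in-air after throw: [b2@4:L b3@5:R b1@7:R]
Beat 3 (R): throw ball4 h=7 -> lands@10:L; in-air after throw: [b2@4:L b3@5:R b1@7:R b4@10:L]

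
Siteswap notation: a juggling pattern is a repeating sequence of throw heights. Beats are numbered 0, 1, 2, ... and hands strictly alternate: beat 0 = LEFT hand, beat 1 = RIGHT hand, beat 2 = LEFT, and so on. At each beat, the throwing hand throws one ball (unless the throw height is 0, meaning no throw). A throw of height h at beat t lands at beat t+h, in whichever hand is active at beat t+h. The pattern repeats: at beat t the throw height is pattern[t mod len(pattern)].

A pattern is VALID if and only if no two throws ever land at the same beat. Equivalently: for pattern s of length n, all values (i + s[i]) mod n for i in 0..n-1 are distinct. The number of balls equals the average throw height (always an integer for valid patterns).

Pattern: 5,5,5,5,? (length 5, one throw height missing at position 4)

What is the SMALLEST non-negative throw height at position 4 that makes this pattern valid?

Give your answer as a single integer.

i=0: (0 + 5) mod 5 = 0
i=1: (1 + 5) mod 5 = 1
i=2: (2 + 5) mod 5 = 2
i=3: (3 + 5) mod 5 = 3
i=4: s[i]=? (unknown)
Known residues: [0, 1, 2, 3]; need a permutation of 0..4, so missing residue r = 4
Need (4 + s) mod 5 = 4; smallest s = (4 - 4) mod 5 = 0

Answer: 0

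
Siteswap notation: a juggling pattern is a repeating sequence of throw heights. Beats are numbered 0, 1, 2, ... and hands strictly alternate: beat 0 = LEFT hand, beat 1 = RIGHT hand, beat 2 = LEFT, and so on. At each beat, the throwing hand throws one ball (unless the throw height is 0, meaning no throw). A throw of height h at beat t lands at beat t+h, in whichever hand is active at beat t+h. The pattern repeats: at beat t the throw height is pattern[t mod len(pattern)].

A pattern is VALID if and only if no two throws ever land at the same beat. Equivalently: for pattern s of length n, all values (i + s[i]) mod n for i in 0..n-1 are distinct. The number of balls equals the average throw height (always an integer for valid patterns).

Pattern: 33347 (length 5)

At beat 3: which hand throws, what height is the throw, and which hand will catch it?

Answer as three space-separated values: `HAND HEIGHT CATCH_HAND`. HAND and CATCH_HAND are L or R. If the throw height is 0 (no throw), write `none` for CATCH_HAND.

Beat 3: 3 mod 2 = 1, so hand = R
Throw height = pattern[3 mod 5] = pattern[3] = 4
Lands at beat 3+4=7, 7 mod 2 = 1, so catch hand = R

Answer: R 4 R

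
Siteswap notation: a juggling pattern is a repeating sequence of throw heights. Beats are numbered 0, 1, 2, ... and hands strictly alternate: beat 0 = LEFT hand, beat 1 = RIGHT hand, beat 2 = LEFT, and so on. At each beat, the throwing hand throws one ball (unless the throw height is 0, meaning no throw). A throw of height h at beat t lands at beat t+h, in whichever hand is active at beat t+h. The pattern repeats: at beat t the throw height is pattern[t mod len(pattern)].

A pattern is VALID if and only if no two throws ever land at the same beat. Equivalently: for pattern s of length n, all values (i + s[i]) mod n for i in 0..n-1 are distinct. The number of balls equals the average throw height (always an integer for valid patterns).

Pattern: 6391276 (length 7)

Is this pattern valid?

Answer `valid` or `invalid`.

i=0: (i + s[i]) mod n = (0 + 6) mod 7 = 6
i=1: (i + s[i]) mod n = (1 + 3) mod 7 = 4
i=2: (i + s[i]) mod n = (2 + 9) mod 7 = 4
i=3: (i + s[i]) mod n = (3 + 1) mod 7 = 4
i=4: (i + s[i]) mod n = (4 + 2) mod 7 = 6
i=5: (i + s[i]) mod n = (5 + 7) mod 7 = 5
i=6: (i + s[i]) mod n = (6 + 6) mod 7 = 5
Residues: [6, 4, 4, 4, 6, 5, 5], distinct: False

Answer: invalid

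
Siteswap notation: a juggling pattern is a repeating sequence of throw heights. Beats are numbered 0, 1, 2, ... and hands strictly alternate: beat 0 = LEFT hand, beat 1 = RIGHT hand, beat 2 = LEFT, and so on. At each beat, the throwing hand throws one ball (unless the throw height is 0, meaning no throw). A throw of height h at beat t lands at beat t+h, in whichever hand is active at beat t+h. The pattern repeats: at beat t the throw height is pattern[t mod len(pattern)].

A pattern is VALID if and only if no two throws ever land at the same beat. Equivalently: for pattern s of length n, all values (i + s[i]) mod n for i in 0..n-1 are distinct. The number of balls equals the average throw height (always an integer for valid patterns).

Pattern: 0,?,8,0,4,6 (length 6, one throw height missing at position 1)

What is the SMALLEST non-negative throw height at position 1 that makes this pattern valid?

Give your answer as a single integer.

i=0: (0 + 0) mod 6 = 0
i=1: s[i]=? (unknown)
i=2: (2 + 8) mod 6 = 4
i=3: (3 + 0) mod 6 = 3
i=4: (4 + 4) mod 6 = 2
i=5: (5 + 6) mod 6 = 5
Known residues: [0, 2, 3, 4, 5]; need a permutation of 0..5, so missing residue r = 1
Need (1 + s) mod 6 = 1; smallest s = (1 - 1) mod 6 = 0

Answer: 0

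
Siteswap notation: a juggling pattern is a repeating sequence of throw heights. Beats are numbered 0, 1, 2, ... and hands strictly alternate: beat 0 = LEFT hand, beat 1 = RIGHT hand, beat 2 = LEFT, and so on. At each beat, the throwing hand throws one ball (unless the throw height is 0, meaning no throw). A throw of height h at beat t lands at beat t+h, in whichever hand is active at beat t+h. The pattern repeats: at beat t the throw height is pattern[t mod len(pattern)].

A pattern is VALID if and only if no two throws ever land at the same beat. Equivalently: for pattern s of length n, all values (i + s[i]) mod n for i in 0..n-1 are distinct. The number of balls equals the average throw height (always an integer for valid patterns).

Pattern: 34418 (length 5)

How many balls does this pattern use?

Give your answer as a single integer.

Answer: 4

Derivation:
Pattern = [3, 4, 4, 1, 8], length n = 5
  position 0: throw height = 3, running sum = 3
  position 1: throw height = 4, running sum = 7
  position 2: throw height = 4, running sum = 11
  position 3: throw height = 1, running sum = 12
  position 4: throw height = 8, running sum = 20
Total sum = 20; balls = sum / n = 20 / 5 = 4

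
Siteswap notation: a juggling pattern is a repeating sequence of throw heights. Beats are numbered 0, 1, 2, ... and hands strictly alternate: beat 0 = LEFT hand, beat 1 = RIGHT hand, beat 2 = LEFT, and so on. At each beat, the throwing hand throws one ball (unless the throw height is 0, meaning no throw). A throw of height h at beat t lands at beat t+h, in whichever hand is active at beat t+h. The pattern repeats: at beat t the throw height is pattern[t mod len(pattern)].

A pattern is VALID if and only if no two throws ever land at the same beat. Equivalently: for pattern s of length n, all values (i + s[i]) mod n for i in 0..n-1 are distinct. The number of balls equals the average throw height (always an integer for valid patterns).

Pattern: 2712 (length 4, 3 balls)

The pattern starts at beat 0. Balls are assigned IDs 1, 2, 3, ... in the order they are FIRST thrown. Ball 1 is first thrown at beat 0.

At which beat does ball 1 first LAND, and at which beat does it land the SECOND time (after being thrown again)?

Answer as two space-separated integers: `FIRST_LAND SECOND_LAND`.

Answer: 2 3

Derivation:
Beat 0 (L): throw ball1 h=2 -> lands@2:L; in-air after throw: [b1@2:L]
Beat 1 (R): throw ball2 h=7 -> lands@8:L; in-air after throw: [b1@2:L b2@8:L]
Beat 2 (L): throw ball1 h=1 -> lands@3:R; in-air after throw: [b1@3:R b2@8:L]
Beat 3 (R): throw ball1 h=2 -> lands@5:R; in-air after throw: [b1@5:R b2@8:L]
Ball 1: thrown@0 h=2 -> first land @2; rethrown@2 h=1 -> second land @3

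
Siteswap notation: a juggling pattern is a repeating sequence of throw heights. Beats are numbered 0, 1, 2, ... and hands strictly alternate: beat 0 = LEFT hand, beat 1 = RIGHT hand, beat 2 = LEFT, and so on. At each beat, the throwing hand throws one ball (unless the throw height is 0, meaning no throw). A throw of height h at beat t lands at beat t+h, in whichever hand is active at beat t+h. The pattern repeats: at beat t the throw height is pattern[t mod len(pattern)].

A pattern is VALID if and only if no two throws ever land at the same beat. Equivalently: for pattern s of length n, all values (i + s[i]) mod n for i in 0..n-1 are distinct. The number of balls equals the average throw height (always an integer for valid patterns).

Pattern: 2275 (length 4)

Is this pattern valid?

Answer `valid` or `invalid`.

i=0: (i + s[i]) mod n = (0 + 2) mod 4 = 2
i=1: (i + s[i]) mod n = (1 + 2) mod 4 = 3
i=2: (i + s[i]) mod n = (2 + 7) mod 4 = 1
i=3: (i + s[i]) mod n = (3 + 5) mod 4 = 0
Residues: [2, 3, 1, 0], distinct: True

Answer: valid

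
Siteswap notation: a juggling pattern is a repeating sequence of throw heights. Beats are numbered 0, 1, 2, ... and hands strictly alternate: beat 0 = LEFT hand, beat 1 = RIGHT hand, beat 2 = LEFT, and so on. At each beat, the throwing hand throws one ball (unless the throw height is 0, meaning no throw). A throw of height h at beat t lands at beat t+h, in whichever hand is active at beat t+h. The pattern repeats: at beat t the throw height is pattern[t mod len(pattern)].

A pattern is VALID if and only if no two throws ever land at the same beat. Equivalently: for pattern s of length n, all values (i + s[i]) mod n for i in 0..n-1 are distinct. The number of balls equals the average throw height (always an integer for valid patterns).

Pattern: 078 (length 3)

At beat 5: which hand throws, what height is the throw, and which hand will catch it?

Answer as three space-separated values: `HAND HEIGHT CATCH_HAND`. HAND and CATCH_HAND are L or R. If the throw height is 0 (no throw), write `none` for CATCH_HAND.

Answer: R 8 R

Derivation:
Beat 5: 5 mod 2 = 1, so hand = R
Throw height = pattern[5 mod 3] = pattern[2] = 8
Lands at beat 5+8=13, 13 mod 2 = 1, so catch hand = R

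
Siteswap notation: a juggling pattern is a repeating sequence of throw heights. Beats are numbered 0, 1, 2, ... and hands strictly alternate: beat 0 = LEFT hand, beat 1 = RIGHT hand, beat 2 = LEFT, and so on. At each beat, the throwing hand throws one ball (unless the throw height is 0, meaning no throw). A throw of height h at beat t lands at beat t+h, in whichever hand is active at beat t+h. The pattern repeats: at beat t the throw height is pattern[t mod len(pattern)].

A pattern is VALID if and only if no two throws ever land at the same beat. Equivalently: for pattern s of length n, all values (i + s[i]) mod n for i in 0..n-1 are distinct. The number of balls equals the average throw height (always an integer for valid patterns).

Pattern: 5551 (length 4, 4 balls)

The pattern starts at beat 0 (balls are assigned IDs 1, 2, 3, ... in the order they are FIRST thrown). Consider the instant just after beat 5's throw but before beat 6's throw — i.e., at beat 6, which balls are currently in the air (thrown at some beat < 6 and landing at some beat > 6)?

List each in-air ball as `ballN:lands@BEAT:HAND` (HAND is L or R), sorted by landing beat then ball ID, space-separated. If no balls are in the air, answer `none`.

Beat 0 (L): throw ball1 h=5 -> lands@5:R; in-air after throw: [b1@5:R]
Beat 1 (R): throw ball2 h=5 -> lands@6:L; in-air after throw: [b1@5:R b2@6:L]
Beat 2 (L): throw ball3 h=5 -> lands@7:R; in-air after throw: [b1@5:R b2@6:L b3@7:R]
Beat 3 (R): throw ball4 h=1 -> lands@4:L; in-air after throw: [b4@4:L b1@5:R b2@6:L b3@7:R]
Beat 4 (L): throw ball4 h=5 -> lands@9:R; in-air after throw: [b1@5:R b2@6:L b3@7:R b4@9:R]
Beat 5 (R): throw ball1 h=5 -> lands@10:L; in-air after throw: [b2@6:L b3@7:R b4@9:R b1@10:L]
Beat 6 (L): throw ball2 h=5 -> lands@11:R; in-air after throw: [b3@7:R b4@9:R b1@10:L b2@11:R]

Answer: ball3:lands@7:R ball4:lands@9:R ball1:lands@10:L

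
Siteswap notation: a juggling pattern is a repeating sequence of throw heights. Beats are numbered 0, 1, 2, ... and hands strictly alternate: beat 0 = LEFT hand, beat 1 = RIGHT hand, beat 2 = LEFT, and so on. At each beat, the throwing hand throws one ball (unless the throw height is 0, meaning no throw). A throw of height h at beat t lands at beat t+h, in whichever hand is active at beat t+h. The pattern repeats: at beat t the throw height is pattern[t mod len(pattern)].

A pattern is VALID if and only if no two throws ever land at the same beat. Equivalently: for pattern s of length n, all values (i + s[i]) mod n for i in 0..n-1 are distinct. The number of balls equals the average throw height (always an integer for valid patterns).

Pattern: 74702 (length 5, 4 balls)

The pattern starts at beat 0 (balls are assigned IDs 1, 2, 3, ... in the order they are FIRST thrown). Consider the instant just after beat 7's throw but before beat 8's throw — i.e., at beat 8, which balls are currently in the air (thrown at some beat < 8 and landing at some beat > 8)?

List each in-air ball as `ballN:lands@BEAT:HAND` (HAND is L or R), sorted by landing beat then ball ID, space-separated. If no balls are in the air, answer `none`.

Answer: ball3:lands@9:R ball4:lands@10:L ball2:lands@12:L ball1:lands@14:L

Derivation:
Beat 0 (L): throw ball1 h=7 -> lands@7:R; in-air after throw: [b1@7:R]
Beat 1 (R): throw ball2 h=4 -> lands@5:R; in-air after throw: [b2@5:R b1@7:R]
Beat 2 (L): throw ball3 h=7 -> lands@9:R; in-air after throw: [b2@5:R b1@7:R b3@9:R]
Beat 4 (L): throw ball4 h=2 -> lands@6:L; in-air after throw: [b2@5:R b4@6:L b1@7:R b3@9:R]
Beat 5 (R): throw ball2 h=7 -> lands@12:L; in-air after throw: [b4@6:L b1@7:R b3@9:R b2@12:L]
Beat 6 (L): throw ball4 h=4 -> lands@10:L; in-air after throw: [b1@7:R b3@9:R b4@10:L b2@12:L]
Beat 7 (R): throw ball1 h=7 -> lands@14:L; in-air after throw: [b3@9:R b4@10:L b2@12:L b1@14:L]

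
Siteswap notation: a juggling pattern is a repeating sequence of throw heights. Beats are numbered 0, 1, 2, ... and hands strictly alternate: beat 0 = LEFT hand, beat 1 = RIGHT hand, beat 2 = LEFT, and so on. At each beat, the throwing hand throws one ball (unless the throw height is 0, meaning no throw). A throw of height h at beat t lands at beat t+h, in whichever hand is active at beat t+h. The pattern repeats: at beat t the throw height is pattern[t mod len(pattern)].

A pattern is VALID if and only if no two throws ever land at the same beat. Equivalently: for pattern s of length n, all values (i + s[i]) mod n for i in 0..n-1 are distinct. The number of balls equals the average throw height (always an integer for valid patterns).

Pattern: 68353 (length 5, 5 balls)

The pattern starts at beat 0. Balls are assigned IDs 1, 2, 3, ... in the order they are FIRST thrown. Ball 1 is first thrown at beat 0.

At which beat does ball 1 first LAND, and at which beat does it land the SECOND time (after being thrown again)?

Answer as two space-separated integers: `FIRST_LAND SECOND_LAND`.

Answer: 6 14

Derivation:
Beat 0 (L): throw ball1 h=6 -> lands@6:L; in-air after throw: [b1@6:L]
Beat 1 (R): throw ball2 h=8 -> lands@9:R; in-air after throw: [b1@6:L b2@9:R]
Beat 2 (L): throw ball3 h=3 -> lands@5:R; in-air after throw: [b3@5:R b1@6:L b2@9:R]
Beat 3 (R): throw ball4 h=5 -> lands@8:L; in-air after throw: [b3@5:R b1@6:L b4@8:L b2@9:R]
Beat 4 (L): throw ball5 h=3 -> lands@7:R; in-air after throw: [b3@5:R b1@6:L b5@7:R b4@8:L b2@9:R]
Beat 5 (R): throw ball3 h=6 -> lands@11:R; in-air after throw: [b1@6:L b5@7:R b4@8:L b2@9:R b3@11:R]
Beat 6 (L): throw ball1 h=8 -> lands@14:L; in-air after throw: [b5@7:R b4@8:L b2@9:R b3@11:R b1@14:L]
Beat 7 (R): throw ball5 h=3 -> lands@10:L; in-air after throw: [b4@8:L b2@9:R b5@10:L b3@11:R b1@14:L]
Beat 8 (L): throw ball4 h=5 -> lands@13:R; in-air after throw: [b2@9:R b5@10:L b3@11:R b4@13:R b1@14:L]
Beat 9 (R): throw ball2 h=3 -> lands@12:L; in-air after throw: [b5@10:L b3@11:R b2@12:L b4@13:R b1@14:L]
Beat 10 (L): throw ball5 h=6 -> lands@16:L; in-air after throw: [b3@11:R b2@12:L b4@13:R b1@14:L b5@16:L]
Beat 11 (R): throw ball3 h=8 -> lands@19:R; in-air after throw: [b2@12:L b4@13:R b1@14:L b5@16:L b3@19:R]
Beat 12 (L): throw ball2 h=3 -> lands@15:R; in-air after throw: [b4@13:R b1@14:L b2@15:R b5@16:L b3@19:R]
Beat 13 (R): throw ball4 h=5 -> lands@18:L; in-air after throw: [b1@14:L b2@15:R b5@16:L b4@18:L b3@19:R]
Beat 14 (L): throw ball1 h=3 -> lands@17:R; in-air after throw: [b2@15:R b5@16:L b1@17:R b4@18:L b3@19:R]
Ball 1: thrown@0 h=6 -> first land @6; rethrown@6 h=8 -> second land @14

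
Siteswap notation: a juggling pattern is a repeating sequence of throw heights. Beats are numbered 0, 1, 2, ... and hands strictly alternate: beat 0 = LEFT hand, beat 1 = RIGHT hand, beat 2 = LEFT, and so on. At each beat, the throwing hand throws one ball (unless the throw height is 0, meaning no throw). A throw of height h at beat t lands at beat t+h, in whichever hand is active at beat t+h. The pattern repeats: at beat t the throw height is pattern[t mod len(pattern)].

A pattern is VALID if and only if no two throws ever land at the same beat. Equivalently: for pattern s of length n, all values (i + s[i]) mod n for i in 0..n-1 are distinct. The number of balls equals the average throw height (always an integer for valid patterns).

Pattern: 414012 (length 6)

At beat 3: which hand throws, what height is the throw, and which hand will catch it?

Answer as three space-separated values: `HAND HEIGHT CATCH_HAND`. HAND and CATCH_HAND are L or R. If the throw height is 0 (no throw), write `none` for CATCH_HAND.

Answer: R 0 none

Derivation:
Beat 3: 3 mod 2 = 1, so hand = R
Throw height = pattern[3 mod 6] = pattern[3] = 0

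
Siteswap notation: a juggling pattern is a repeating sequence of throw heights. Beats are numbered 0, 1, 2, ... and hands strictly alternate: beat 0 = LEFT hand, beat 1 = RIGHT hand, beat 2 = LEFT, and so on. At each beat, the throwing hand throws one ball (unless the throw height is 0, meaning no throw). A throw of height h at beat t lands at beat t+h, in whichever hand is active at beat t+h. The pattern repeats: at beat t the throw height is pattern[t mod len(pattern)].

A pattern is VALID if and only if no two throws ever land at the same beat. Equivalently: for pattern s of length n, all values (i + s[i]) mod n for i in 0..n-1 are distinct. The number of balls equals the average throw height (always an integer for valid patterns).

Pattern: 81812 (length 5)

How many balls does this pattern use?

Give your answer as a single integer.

Answer: 4

Derivation:
Pattern = [8, 1, 8, 1, 2], length n = 5
  position 0: throw height = 8, running sum = 8
  position 1: throw height = 1, running sum = 9
  position 2: throw height = 8, running sum = 17
  position 3: throw height = 1, running sum = 18
  position 4: throw height = 2, running sum = 20
Total sum = 20; balls = sum / n = 20 / 5 = 4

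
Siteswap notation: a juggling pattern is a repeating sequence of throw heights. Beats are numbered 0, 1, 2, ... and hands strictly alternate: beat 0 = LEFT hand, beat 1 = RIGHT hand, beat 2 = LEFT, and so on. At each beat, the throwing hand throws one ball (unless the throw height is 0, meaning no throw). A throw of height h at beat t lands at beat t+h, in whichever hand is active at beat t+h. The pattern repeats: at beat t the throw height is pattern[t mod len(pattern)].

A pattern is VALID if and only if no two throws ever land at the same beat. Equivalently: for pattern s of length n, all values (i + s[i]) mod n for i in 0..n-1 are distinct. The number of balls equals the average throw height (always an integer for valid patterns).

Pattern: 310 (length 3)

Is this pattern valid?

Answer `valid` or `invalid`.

i=0: (i + s[i]) mod n = (0 + 3) mod 3 = 0
i=1: (i + s[i]) mod n = (1 + 1) mod 3 = 2
i=2: (i + s[i]) mod n = (2 + 0) mod 3 = 2
Residues: [0, 2, 2], distinct: False

Answer: invalid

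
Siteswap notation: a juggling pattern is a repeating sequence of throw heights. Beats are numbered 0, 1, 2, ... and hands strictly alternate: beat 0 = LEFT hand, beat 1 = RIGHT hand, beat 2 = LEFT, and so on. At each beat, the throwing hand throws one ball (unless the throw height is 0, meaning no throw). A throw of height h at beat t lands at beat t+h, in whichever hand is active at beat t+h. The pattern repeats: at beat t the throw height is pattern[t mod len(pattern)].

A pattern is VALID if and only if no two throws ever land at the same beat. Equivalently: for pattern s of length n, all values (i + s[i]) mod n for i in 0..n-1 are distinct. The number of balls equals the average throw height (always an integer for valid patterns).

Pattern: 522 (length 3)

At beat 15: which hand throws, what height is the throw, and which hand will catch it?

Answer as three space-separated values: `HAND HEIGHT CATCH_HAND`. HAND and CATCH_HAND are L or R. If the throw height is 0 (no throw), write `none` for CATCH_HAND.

Beat 15: 15 mod 2 = 1, so hand = R
Throw height = pattern[15 mod 3] = pattern[0] = 5
Lands at beat 15+5=20, 20 mod 2 = 0, so catch hand = L

Answer: R 5 L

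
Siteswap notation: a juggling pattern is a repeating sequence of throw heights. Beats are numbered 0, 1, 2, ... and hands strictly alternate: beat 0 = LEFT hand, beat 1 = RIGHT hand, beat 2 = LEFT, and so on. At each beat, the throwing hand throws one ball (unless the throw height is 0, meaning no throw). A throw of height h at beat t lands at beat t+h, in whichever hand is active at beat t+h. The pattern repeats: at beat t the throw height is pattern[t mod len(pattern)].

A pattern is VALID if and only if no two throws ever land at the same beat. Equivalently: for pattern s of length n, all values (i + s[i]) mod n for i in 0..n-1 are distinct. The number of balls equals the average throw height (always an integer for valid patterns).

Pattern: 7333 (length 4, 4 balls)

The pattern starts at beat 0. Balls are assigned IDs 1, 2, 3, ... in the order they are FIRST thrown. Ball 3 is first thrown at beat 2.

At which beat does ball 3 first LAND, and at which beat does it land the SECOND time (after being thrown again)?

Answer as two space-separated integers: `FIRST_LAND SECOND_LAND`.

Answer: 5 8

Derivation:
Beat 0 (L): throw ball1 h=7 -> lands@7:R; in-air after throw: [b1@7:R]
Beat 1 (R): throw ball2 h=3 -> lands@4:L; in-air after throw: [b2@4:L b1@7:R]
Beat 2 (L): throw ball3 h=3 -> lands@5:R; in-air after throw: [b2@4:L b3@5:R b1@7:R]
Beat 3 (R): throw ball4 h=3 -> lands@6:L; in-air after throw: [b2@4:L b3@5:R b4@6:L b1@7:R]
Beat 4 (L): throw ball2 h=7 -> lands@11:R; in-air after throw: [b3@5:R b4@6:L b1@7:R b2@11:R]
Beat 5 (R): throw ball3 h=3 -> lands@8:L; in-air after throw: [b4@6:L b1@7:R b3@8:L b2@11:R]
Beat 6 (L): throw ball4 h=3 -> lands@9:R; in-air after throw: [b1@7:R b3@8:L b4@9:R b2@11:R]
Beat 7 (R): throw ball1 h=3 -> lands@10:L; in-air after throw: [b3@8:L b4@9:R b1@10:L b2@11:R]
Beat 8 (L): throw ball3 h=7 -> lands@15:R; in-air after throw: [b4@9:R b1@10:L b2@11:R b3@15:R]
Ball 3: thrown@2 h=3 -> first land @5; rethrown@5 h=3 -> second land @8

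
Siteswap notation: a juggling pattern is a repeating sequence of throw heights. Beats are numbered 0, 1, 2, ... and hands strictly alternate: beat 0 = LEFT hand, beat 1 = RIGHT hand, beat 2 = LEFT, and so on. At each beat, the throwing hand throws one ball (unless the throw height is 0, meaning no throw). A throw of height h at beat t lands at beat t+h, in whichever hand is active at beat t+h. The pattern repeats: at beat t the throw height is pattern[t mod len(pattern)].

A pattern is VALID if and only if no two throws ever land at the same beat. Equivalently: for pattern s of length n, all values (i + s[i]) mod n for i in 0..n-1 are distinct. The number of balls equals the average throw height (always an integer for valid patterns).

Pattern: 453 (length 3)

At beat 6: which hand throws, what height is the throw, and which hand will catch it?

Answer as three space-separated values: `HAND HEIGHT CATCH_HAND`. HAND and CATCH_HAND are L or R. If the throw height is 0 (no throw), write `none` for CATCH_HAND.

Answer: L 4 L

Derivation:
Beat 6: 6 mod 2 = 0, so hand = L
Throw height = pattern[6 mod 3] = pattern[0] = 4
Lands at beat 6+4=10, 10 mod 2 = 0, so catch hand = L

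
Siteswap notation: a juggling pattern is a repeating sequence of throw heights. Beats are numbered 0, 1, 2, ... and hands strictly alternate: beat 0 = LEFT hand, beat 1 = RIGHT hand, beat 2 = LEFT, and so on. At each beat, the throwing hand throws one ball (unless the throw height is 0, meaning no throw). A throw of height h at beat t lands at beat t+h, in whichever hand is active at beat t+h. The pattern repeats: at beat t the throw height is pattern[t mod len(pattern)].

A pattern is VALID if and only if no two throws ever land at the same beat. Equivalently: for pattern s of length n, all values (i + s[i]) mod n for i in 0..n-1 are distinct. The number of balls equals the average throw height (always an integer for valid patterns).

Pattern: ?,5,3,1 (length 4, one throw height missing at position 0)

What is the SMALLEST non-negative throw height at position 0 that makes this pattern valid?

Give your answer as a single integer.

Answer: 3

Derivation:
i=0: s[i]=? (unknown)
i=1: (1 + 5) mod 4 = 2
i=2: (2 + 3) mod 4 = 1
i=3: (3 + 1) mod 4 = 0
Known residues: [0, 1, 2]; need a permutation of 0..3, so missing residue r = 3
Need (0 + s) mod 4 = 3; smallest s = (3 - 0) mod 4 = 3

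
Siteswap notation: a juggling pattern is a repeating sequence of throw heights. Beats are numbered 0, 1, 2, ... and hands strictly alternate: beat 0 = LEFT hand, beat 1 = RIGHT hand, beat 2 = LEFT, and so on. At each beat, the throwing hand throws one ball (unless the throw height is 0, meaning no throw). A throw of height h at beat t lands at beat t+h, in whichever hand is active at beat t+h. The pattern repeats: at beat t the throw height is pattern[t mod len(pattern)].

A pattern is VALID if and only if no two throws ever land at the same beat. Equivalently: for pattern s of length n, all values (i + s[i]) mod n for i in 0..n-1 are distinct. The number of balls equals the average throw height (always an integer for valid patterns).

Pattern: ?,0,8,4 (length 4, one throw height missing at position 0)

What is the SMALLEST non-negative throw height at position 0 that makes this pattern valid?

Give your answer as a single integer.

i=0: s[i]=? (unknown)
i=1: (1 + 0) mod 4 = 1
i=2: (2 + 8) mod 4 = 2
i=3: (3 + 4) mod 4 = 3
Known residues: [1, 2, 3]; need a permutation of 0..3, so missing residue r = 0
Need (0 + s) mod 4 = 0; smallest s = (0 - 0) mod 4 = 0

Answer: 0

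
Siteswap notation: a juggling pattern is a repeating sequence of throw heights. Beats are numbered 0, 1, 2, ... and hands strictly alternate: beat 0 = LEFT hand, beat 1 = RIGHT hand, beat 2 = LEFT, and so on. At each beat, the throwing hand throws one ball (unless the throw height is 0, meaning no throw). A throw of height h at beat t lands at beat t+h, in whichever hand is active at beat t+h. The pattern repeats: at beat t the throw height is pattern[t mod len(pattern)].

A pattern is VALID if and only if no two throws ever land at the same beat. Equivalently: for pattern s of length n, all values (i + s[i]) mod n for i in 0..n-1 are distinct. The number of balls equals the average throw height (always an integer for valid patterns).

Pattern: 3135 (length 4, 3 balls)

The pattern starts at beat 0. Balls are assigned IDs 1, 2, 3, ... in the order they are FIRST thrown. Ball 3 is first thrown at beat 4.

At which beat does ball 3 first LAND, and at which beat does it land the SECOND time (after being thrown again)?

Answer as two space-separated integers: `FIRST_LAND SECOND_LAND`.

Answer: 7 12

Derivation:
Beat 0 (L): throw ball1 h=3 -> lands@3:R; in-air after throw: [b1@3:R]
Beat 1 (R): throw ball2 h=1 -> lands@2:L; in-air after throw: [b2@2:L b1@3:R]
Beat 2 (L): throw ball2 h=3 -> lands@5:R; in-air after throw: [b1@3:R b2@5:R]
Beat 3 (R): throw ball1 h=5 -> lands@8:L; in-air after throw: [b2@5:R b1@8:L]
Beat 4 (L): throw ball3 h=3 -> lands@7:R; in-air after throw: [b2@5:R b3@7:R b1@8:L]
Beat 5 (R): throw ball2 h=1 -> lands@6:L; in-air after throw: [b2@6:L b3@7:R b1@8:L]
Beat 6 (L): throw ball2 h=3 -> lands@9:R; in-air after throw: [b3@7:R b1@8:L b2@9:R]
Beat 7 (R): throw ball3 h=5 -> lands@12:L; in-air after throw: [b1@8:L b2@9:R b3@12:L]
Beat 8 (L): throw ball1 h=3 -> lands@11:R; in-air after throw: [b2@9:R b1@11:R b3@12:L]
Beat 9 (R): throw ball2 h=1 -> lands@10:L; in-air after throw: [b2@10:L b1@11:R b3@12:L]
Beat 10 (L): throw ball2 h=3 -> lands@13:R; in-air after throw: [b1@11:R b3@12:L b2@13:R]
Beat 11 (R): throw ball1 h=5 -> lands@16:L; in-air after throw: [b3@12:L b2@13:R b1@16:L]
Beat 12 (L): throw ball3 h=3 -> lands@15:R; in-air after throw: [b2@13:R b3@15:R b1@16:L]
Ball 3: thrown@4 h=3 -> first land @7; rethrown@7 h=5 -> second land @12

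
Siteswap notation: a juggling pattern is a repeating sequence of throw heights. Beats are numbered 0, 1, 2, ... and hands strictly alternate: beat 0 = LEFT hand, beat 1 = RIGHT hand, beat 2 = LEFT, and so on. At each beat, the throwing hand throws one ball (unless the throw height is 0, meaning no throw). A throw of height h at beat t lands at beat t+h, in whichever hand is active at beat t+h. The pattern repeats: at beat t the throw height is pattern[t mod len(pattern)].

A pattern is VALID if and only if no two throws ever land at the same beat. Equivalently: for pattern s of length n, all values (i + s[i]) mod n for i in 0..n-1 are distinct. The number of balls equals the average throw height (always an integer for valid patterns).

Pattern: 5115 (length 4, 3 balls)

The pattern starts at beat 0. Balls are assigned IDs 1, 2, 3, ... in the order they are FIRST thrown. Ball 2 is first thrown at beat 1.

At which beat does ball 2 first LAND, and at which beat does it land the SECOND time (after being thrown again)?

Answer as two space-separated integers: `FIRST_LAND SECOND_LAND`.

Answer: 2 3

Derivation:
Beat 0 (L): throw ball1 h=5 -> lands@5:R; in-air after throw: [b1@5:R]
Beat 1 (R): throw ball2 h=1 -> lands@2:L; in-air after throw: [b2@2:L b1@5:R]
Beat 2 (L): throw ball2 h=1 -> lands@3:R; in-air after throw: [b2@3:R b1@5:R]
Beat 3 (R): throw ball2 h=5 -> lands@8:L; in-air after throw: [b1@5:R b2@8:L]
Ball 2: thrown@1 h=1 -> first land @2; rethrown@2 h=1 -> second land @3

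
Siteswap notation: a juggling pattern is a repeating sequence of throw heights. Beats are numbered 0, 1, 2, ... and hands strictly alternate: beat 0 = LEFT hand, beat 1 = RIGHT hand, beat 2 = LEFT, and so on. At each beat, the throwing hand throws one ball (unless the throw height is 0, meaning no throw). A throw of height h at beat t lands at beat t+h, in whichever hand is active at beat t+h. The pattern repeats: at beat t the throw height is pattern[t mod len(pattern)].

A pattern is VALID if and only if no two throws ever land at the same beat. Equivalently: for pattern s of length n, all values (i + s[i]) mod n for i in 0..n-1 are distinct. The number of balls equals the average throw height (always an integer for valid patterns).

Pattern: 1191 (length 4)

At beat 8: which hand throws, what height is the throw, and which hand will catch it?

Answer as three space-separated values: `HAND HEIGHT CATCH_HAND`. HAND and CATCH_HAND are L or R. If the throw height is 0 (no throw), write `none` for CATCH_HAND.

Beat 8: 8 mod 2 = 0, so hand = L
Throw height = pattern[8 mod 4] = pattern[0] = 1
Lands at beat 8+1=9, 9 mod 2 = 1, so catch hand = R

Answer: L 1 R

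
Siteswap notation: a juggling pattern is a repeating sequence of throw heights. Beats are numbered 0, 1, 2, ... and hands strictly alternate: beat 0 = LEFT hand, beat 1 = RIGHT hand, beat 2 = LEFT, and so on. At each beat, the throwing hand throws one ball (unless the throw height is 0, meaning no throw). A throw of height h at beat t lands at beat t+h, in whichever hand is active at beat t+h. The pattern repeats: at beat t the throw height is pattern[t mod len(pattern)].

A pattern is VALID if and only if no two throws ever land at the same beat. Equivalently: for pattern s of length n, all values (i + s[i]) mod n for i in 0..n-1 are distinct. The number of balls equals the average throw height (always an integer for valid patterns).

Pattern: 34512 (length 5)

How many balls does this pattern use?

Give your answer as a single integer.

Pattern = [3, 4, 5, 1, 2], length n = 5
  position 0: throw height = 3, running sum = 3
  position 1: throw height = 4, running sum = 7
  position 2: throw height = 5, running sum = 12
  position 3: throw height = 1, running sum = 13
  position 4: throw height = 2, running sum = 15
Total sum = 15; balls = sum / n = 15 / 5 = 3

Answer: 3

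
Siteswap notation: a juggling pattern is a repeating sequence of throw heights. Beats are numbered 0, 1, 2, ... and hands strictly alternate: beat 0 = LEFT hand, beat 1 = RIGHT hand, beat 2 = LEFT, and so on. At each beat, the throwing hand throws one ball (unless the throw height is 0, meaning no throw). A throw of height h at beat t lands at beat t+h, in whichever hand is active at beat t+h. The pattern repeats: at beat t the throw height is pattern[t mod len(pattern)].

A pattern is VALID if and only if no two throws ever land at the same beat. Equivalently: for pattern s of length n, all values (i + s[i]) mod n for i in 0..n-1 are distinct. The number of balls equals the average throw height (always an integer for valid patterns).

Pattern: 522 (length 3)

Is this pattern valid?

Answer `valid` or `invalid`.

Answer: valid

Derivation:
i=0: (i + s[i]) mod n = (0 + 5) mod 3 = 2
i=1: (i + s[i]) mod n = (1 + 2) mod 3 = 0
i=2: (i + s[i]) mod n = (2 + 2) mod 3 = 1
Residues: [2, 0, 1], distinct: True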